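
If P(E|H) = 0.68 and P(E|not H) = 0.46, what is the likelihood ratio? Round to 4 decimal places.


Likelihood ratio = P(E|H) / P(E|not H)
= 0.68 / 0.46
= 1.4783

1.4783


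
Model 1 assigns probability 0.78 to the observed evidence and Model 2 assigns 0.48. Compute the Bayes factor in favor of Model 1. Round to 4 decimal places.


BF = P(data|M1) / P(data|M2)
= 0.78 / 0.48 = 1.625

1.625


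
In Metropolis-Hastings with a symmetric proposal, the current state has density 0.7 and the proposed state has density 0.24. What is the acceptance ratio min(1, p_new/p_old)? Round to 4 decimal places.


Ratio = p_new / p_old = 0.24 / 0.7 = 0.3429
Acceptance = min(1, 0.3429) = 0.3429

0.3429


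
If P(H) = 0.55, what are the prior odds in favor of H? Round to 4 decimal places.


Prior odds = P(H) / (1 - P(H))
= 0.55 / 0.45
= 1.2222

1.2222


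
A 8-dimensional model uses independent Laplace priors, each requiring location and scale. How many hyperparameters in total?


Per parameter: 2 (location and scale).
Total = 8 * 2 = 16

16


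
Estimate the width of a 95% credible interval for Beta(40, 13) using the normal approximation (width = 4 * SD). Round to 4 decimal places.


For Beta(a,b): Var = ab/((a+b)^2(a+b+1))
Var = 0.0034, SD = 0.0586
Approximate 95% CI width = 4 * 0.0586 = 0.2342

0.2342


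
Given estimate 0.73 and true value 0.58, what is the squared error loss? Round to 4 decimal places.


Squared error = (estimate - true)^2
Difference = 0.15
Loss = 0.15^2 = 0.0225

0.0225


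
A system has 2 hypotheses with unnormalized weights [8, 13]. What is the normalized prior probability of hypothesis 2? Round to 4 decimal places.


The normalized prior is the weight divided by the total.
Total weight = 21
P(H2) = 13 / 21 = 0.619

0.619


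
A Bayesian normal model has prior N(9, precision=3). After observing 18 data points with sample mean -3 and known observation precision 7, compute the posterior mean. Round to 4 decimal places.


Posterior mean = (prior_precision * prior_mean + n * data_precision * data_mean) / (prior_precision + n * data_precision)
Numerator = 3*9 + 18*7*-3 = -351
Denominator = 3 + 18*7 = 129
Posterior mean = -2.7209

-2.7209


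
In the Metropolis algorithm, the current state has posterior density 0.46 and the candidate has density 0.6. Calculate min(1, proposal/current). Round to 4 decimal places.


Ratio = 0.6/0.46 = 1.3043
Acceptance probability = min(1, 1.3043)
= 1.0

1.0


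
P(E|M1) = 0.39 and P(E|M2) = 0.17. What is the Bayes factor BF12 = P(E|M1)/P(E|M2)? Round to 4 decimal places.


Bayes factor BF12 = P(E|M1) / P(E|M2)
= 0.39 / 0.17
= 2.2941

2.2941


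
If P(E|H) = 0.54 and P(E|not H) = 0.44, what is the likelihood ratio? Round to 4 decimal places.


Likelihood ratio = P(E|H) / P(E|not H)
= 0.54 / 0.44
= 1.2273

1.2273


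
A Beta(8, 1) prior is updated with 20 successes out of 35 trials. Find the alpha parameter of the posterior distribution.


In the Beta-Binomial conjugate update:
alpha_post = alpha_prior + successes
= 8 + 20
= 28

28


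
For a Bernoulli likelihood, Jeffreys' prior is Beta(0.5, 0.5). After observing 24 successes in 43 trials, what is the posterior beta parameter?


Jeffreys' prior for Bernoulli is Beta(0.5, 0.5).
Posterior is Beta(0.5 + k, 0.5 + n - k).
Posterior beta = 0.5 + (n - k) = 0.5 + 19 = 19.5

19.5


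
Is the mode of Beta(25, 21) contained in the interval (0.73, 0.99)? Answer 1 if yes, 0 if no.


Mode = (a-1)/(a+b-2) = 24/44 = 0.5455
Interval: (0.73, 0.99)
Contains mode? 0

0


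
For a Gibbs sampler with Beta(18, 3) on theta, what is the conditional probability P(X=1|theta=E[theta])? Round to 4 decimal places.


E[theta] = 18/(18+3) = 0.8571
P(X=1|theta) = theta = 0.8571

0.8571


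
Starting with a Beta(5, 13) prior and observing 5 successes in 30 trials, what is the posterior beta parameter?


Posterior beta = prior beta + failures
Failures = 30 - 5 = 25
beta_post = 13 + 25 = 38

38


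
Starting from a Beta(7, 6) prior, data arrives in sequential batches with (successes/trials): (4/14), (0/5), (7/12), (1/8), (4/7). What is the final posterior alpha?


In sequential Bayesian updating, we sum all successes.
Total successes = 16
Final alpha = 7 + 16 = 23

23


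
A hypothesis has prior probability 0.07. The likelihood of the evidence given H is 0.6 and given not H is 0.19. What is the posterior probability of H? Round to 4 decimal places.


Using Bayes' theorem:
P(E) = 0.07 * 0.6 + 0.93 * 0.19
P(E) = 0.2187
P(H|E) = (0.07 * 0.6) / 0.2187 = 0.192

0.192


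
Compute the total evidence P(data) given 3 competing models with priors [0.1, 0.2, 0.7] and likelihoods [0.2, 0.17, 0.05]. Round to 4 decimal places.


Marginal likelihood = sum P(model_i) * P(data|model_i)
Model 1: 0.1 * 0.2 = 0.02
Model 2: 0.2 * 0.17 = 0.034
Model 3: 0.7 * 0.05 = 0.035
Total = 0.089

0.089


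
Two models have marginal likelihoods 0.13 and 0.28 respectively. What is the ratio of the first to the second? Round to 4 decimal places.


Evidence ratio = 0.13 / 0.28
= 0.4643

0.4643


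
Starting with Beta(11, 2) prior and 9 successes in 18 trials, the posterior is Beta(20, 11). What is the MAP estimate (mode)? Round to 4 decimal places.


The mode of Beta(a, b) when a > 1 and b > 1 is (a-1)/(a+b-2)
= (20 - 1) / (20 + 11 - 2)
= 19 / 29
= 0.6552

0.6552


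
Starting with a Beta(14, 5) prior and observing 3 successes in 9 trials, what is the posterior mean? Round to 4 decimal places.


Posterior parameters: alpha = 14 + 3 = 17
beta = 5 + 6 = 11
Posterior mean = alpha / (alpha + beta) = 17 / 28
= 0.6071

0.6071


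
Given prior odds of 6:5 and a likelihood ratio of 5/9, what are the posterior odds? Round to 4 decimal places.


Posterior odds = prior odds * LR
Prior odds = 6/5 = 1.2
LR = 5/9 = 0.5556
Posterior odds = 1.2 * 0.5556 = 0.6667

0.6667


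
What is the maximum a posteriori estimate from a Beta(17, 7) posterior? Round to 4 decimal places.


The MAP estimate equals the mode of the distribution.
Mode of Beta(a,b) = (a-1)/(a+b-2)
= 16/22
= 0.7273

0.7273


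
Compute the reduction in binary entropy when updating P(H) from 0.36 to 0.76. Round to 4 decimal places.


H_before = -p*log2(p) - (1-p)*log2(1-p) for p=0.36: 0.9427
H_after for p=0.76: 0.795
Reduction = 0.9427 - 0.795 = 0.1476

0.1476


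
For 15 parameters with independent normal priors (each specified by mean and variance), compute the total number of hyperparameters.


A normal prior has 2 hyperparameters per parameter.
Total = 15 * 2 = 30

30


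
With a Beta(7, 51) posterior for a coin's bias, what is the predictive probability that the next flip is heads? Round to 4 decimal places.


The predictive probability equals the posterior mean.
P(next = heads) = alpha / (alpha + beta)
= 7 / 58 = 0.1207

0.1207


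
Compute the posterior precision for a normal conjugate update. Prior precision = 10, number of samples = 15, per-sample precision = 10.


tau_post = tau_0 + n * tau
= 10 + 15 * 10 = 160

160


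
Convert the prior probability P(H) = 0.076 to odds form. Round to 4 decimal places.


P(not H) = 1 - 0.076 = 0.924
Odds = 0.076 / 0.924 = 0.0823

0.0823


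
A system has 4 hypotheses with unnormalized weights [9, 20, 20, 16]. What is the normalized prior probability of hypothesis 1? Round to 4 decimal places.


The normalized prior is the weight divided by the total.
Total weight = 65
P(H1) = 9 / 65 = 0.1385

0.1385


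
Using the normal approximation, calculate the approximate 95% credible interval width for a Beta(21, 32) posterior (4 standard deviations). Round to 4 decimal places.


Var(Beta) = 21*32/(53^2 * 54) = 0.0044
SD = 0.0666
Width ~ 4*SD = 0.2662

0.2662


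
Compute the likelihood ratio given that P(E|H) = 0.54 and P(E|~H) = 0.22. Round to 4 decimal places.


LR = P(E|H) / P(E|~H)
= 0.54 / 0.22 = 2.4545

2.4545


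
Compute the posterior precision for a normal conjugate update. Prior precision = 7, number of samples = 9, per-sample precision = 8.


tau_post = tau_0 + n * tau
= 7 + 9 * 8 = 79

79


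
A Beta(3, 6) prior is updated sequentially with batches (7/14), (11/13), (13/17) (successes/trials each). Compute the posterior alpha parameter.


Sequential conjugate updating is equivalent to a single batch update.
Total successes across all batches = 31
alpha_posterior = alpha_prior + total_successes = 3 + 31
= 34

34


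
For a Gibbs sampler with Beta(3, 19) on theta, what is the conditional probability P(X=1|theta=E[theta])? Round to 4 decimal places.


E[theta] = 3/(3+19) = 0.1364
P(X=1|theta) = theta = 0.1364

0.1364


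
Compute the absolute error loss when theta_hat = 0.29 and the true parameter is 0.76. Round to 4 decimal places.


L = |theta_hat - theta_true|
= |0.29 - 0.76| = 0.47

0.47


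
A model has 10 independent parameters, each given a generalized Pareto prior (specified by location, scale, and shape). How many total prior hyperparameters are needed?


Each generalized Pareto prior needs 3 hyperparameters (location, scale, and shape).
Total = 3 * 10 = 30

30


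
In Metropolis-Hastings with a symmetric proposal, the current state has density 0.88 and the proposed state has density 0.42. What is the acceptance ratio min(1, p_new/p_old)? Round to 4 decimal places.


Ratio = p_new / p_old = 0.42 / 0.88 = 0.4773
Acceptance = min(1, 0.4773) = 0.4773

0.4773


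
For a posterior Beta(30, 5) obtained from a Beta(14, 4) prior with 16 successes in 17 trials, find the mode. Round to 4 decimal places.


Mode = (alpha - 1) / (alpha + beta - 2)
= 29 / 33
= 0.8788

0.8788


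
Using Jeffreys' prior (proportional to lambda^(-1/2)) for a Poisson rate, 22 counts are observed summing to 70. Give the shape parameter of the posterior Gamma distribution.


Conjugate update: Gamma(prior_shape + S, prior_rate + n).
Prior shape = 0.5, prior rate = 0.
Posterior shape = 0.5 + S = 0.5 + 70 = 70.5

70.5


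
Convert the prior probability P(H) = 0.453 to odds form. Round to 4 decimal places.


P(not H) = 1 - 0.453 = 0.547
Odds = 0.453 / 0.547 = 0.8282

0.8282


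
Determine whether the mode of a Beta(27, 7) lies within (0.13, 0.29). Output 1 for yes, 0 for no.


First find the mode: (a-1)/(a+b-2) = 0.8125
Is 0.8125 in (0.13, 0.29)? 0

0


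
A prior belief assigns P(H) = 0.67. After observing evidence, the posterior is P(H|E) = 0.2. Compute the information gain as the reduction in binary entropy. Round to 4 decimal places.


H(prior) = -0.67*log2(0.67) - 0.33*log2(0.33)
= 0.9149
H(post) = -0.2*log2(0.2) - 0.8*log2(0.8)
= 0.7219
IG = 0.9149 - 0.7219 = 0.193

0.193


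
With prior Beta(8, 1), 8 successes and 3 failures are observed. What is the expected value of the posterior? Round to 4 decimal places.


Posterior = Beta(16, 4)
E[theta] = alpha/(alpha+beta)
= 16/20 = 0.8

0.8


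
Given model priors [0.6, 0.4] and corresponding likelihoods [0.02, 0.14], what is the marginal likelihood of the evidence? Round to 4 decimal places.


P(E) = sum_i P(M_i) P(E|M_i)
= 0.012 + 0.056
= 0.068

0.068


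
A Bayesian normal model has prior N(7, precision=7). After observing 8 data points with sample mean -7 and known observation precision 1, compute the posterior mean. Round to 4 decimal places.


Posterior mean = (prior_precision * prior_mean + n * data_precision * data_mean) / (prior_precision + n * data_precision)
Numerator = 7*7 + 8*1*-7 = -7
Denominator = 7 + 8*1 = 15
Posterior mean = -0.4667

-0.4667


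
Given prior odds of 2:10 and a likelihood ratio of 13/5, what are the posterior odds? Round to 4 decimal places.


Posterior odds = prior odds * LR
Prior odds = 2/10 = 0.2
LR = 13/5 = 2.6
Posterior odds = 0.2 * 2.6 = 0.52

0.52


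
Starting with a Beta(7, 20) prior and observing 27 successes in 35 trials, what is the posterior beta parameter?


Posterior beta = prior beta + failures
Failures = 35 - 27 = 8
beta_post = 20 + 8 = 28

28


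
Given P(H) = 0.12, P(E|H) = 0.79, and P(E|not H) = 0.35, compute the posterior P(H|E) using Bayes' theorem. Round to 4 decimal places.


By Bayes' theorem: P(H|E) = P(E|H)*P(H) / P(E)
P(E) = P(E|H)*P(H) + P(E|not H)*P(not H)
P(E) = 0.79*0.12 + 0.35*0.88 = 0.4028
P(H|E) = 0.79*0.12 / 0.4028 = 0.2354

0.2354


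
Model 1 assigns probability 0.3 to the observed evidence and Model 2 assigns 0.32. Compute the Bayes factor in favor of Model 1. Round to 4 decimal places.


BF = P(data|M1) / P(data|M2)
= 0.3 / 0.32 = 0.9375

0.9375


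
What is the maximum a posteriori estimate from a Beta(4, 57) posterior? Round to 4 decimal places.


The MAP estimate equals the mode of the distribution.
Mode of Beta(a,b) = (a-1)/(a+b-2)
= 3/59
= 0.0508

0.0508


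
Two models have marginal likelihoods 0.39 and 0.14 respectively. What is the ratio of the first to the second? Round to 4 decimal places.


Evidence ratio = 0.39 / 0.14
= 2.7857

2.7857


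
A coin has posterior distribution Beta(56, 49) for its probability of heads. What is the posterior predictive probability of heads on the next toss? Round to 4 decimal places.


Posterior predictive = E[theta] = alpha/(alpha+beta)
= 56/105
= 0.5333

0.5333


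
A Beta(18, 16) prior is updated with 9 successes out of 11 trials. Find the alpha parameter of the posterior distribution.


In the Beta-Binomial conjugate update:
alpha_post = alpha_prior + successes
= 18 + 9
= 27

27


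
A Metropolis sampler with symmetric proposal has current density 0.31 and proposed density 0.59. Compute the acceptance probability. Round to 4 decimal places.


For symmetric proposals, acceptance = min(1, pi(x*)/pi(x))
= min(1, 0.59/0.31)
= min(1, 1.9032) = 1.0

1.0


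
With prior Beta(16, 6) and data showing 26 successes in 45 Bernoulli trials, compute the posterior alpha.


Conjugate update: alpha_posterior = alpha_prior + k
= 16 + 26 = 42

42


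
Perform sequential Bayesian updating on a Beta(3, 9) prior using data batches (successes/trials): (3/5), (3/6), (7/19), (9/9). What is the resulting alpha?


Accumulate successes: 22
Posterior alpha = prior alpha + sum of successes
= 3 + 22 = 25

25


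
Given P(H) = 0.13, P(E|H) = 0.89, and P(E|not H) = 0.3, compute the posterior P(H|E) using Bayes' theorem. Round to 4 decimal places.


By Bayes' theorem: P(H|E) = P(E|H)*P(H) / P(E)
P(E) = P(E|H)*P(H) + P(E|not H)*P(not H)
P(E) = 0.89*0.13 + 0.3*0.87 = 0.3767
P(H|E) = 0.89*0.13 / 0.3767 = 0.3071

0.3071


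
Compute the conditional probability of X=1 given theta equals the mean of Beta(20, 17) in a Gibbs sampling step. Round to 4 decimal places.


Mean of Beta(20, 17) = 0.5405
P(X=1 | theta=0.5405) = 0.5405

0.5405


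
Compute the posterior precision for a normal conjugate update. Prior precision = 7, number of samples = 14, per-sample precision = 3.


tau_post = tau_0 + n * tau
= 7 + 14 * 3 = 49

49


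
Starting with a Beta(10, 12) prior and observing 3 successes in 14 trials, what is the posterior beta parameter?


Posterior beta = prior beta + failures
Failures = 14 - 3 = 11
beta_post = 12 + 11 = 23

23


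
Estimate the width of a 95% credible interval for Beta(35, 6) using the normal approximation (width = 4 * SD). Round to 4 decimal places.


For Beta(a,b): Var = ab/((a+b)^2(a+b+1))
Var = 0.003, SD = 0.0545
Approximate 95% CI width = 4 * 0.0545 = 0.2182

0.2182


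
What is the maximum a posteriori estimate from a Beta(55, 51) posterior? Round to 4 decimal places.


The MAP estimate equals the mode of the distribution.
Mode of Beta(a,b) = (a-1)/(a+b-2)
= 54/104
= 0.5192

0.5192


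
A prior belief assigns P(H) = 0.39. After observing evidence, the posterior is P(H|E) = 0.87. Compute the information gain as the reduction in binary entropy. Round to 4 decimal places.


H(prior) = -0.39*log2(0.39) - 0.61*log2(0.61)
= 0.9648
H(post) = -0.87*log2(0.87) - 0.13*log2(0.13)
= 0.5574
IG = 0.9648 - 0.5574 = 0.4074

0.4074


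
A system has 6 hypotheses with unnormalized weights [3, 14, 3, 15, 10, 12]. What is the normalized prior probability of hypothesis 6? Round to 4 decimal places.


The normalized prior is the weight divided by the total.
Total weight = 57
P(H6) = 12 / 57 = 0.2105

0.2105


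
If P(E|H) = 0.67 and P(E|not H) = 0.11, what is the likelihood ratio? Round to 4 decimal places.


Likelihood ratio = P(E|H) / P(E|not H)
= 0.67 / 0.11
= 6.0909

6.0909


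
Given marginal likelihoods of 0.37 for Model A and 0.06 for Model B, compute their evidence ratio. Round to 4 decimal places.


Ratio = ML(A) / ML(B) = 0.37/0.06
= 6.1667

6.1667


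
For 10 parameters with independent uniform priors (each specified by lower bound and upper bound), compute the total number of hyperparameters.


A uniform prior has 2 hyperparameters per parameter.
Total = 10 * 2 = 20

20


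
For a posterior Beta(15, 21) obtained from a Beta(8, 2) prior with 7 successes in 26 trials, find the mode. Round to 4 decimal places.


Mode = (alpha - 1) / (alpha + beta - 2)
= 14 / 34
= 0.4118

0.4118


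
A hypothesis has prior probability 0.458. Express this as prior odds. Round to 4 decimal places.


Odds = P(H) / P(not H) = 0.458 / 0.542
= 0.845

0.845


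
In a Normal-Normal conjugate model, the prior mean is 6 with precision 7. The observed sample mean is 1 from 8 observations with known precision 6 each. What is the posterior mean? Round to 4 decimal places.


Posterior precision = tau0 + n*tau = 7 + 8*6 = 55
Posterior mean = (tau0*mu0 + n*tau*xbar) / posterior_precision
= (7*6 + 8*6*1) / 55
= 90 / 55 = 1.6364

1.6364


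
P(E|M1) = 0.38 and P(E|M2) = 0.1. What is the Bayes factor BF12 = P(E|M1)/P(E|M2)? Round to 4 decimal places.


Bayes factor BF12 = P(E|M1) / P(E|M2)
= 0.38 / 0.1
= 3.8

3.8


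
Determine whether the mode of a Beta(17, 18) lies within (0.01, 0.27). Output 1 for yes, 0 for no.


First find the mode: (a-1)/(a+b-2) = 0.4848
Is 0.4848 in (0.01, 0.27)? 0

0


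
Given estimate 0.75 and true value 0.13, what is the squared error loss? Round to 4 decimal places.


Squared error = (estimate - true)^2
Difference = 0.62
Loss = 0.62^2 = 0.3844

0.3844


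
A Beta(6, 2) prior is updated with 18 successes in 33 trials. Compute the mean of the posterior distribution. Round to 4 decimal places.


After update: Beta(24, 17)
Mean = 24 / (24 + 17) = 24 / 41
= 0.5854

0.5854


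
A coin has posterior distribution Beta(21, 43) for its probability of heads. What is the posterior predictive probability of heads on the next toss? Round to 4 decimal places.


Posterior predictive = E[theta] = alpha/(alpha+beta)
= 21/64
= 0.3281

0.3281


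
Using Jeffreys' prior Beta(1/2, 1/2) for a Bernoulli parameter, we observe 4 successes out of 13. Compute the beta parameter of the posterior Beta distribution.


Conjugate update: Beta(0.5 + k, 0.5 + n - k).
k = 4, n - k = 9
Posterior beta = 0.5 + (n - k) = 0.5 + 9 = 9.5

9.5


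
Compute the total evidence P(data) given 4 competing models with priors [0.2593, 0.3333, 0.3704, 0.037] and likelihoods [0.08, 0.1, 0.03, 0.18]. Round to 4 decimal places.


Marginal likelihood = sum P(model_i) * P(data|model_i)
Model 1: 0.2593 * 0.08 = 0.0207
Model 2: 0.3333 * 0.1 = 0.0333
Model 3: 0.3704 * 0.03 = 0.0111
Model 4: 0.037 * 0.18 = 0.0067
Total = 0.0718

0.0718


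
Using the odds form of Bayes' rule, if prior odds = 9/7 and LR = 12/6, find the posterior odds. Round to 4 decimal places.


Bayes' rule in odds form: posterior odds = prior odds * LR
= (9 * 12) / (7 * 6)
= 108/42 = 2.5714

2.5714


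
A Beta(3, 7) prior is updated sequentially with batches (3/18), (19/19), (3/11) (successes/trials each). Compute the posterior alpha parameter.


Sequential conjugate updating is equivalent to a single batch update.
Total successes across all batches = 25
alpha_posterior = alpha_prior + total_successes = 3 + 25
= 28

28


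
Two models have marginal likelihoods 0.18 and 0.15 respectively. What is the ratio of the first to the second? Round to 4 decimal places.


Evidence ratio = 0.18 / 0.15
= 1.2

1.2


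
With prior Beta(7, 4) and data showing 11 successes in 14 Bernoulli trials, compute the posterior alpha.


Conjugate update: alpha_posterior = alpha_prior + k
= 7 + 11 = 18

18


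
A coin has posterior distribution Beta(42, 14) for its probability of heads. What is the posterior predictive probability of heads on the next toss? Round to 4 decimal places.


Posterior predictive = E[theta] = alpha/(alpha+beta)
= 42/56
= 0.75

0.75


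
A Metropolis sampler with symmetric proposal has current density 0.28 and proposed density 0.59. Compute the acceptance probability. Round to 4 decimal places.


For symmetric proposals, acceptance = min(1, pi(x*)/pi(x))
= min(1, 0.59/0.28)
= min(1, 2.1071) = 1.0

1.0


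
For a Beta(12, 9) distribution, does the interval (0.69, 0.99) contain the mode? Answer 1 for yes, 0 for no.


Mode of Beta(a,b) = (a-1)/(a+b-2)
= (12-1)/(12+9-2) = 0.5789
Check: 0.69 <= 0.5789 <= 0.99?
Result: 0

0


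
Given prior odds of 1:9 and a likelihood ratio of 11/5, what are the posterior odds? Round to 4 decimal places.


Posterior odds = prior odds * LR
Prior odds = 1/9 = 0.1111
LR = 11/5 = 2.2
Posterior odds = 0.1111 * 2.2 = 0.2444

0.2444


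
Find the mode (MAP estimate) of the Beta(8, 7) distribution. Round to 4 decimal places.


For Beta(a,b) with a,b > 1:
Mode = (a-1)/(a+b-2) = (8-1)/(15-2)
= 7/13 = 0.5385

0.5385


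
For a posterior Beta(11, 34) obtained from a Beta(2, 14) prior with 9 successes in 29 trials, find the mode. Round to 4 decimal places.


Mode = (alpha - 1) / (alpha + beta - 2)
= 10 / 43
= 0.2326

0.2326


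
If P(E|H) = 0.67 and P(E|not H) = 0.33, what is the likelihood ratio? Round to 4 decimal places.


Likelihood ratio = P(E|H) / P(E|not H)
= 0.67 / 0.33
= 2.0303

2.0303


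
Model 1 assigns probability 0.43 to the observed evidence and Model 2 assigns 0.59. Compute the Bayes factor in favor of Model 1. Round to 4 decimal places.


BF = P(data|M1) / P(data|M2)
= 0.43 / 0.59 = 0.7288

0.7288


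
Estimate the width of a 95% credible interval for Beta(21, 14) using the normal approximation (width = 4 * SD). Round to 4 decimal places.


For Beta(a,b): Var = ab/((a+b)^2(a+b+1))
Var = 0.0067, SD = 0.0816
Approximate 95% CI width = 4 * 0.0816 = 0.3266

0.3266


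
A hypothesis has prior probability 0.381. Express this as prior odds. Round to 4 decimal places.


Odds = P(H) / P(not H) = 0.381 / 0.619
= 0.6155

0.6155


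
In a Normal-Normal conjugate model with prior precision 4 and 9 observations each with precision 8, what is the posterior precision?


Posterior precision = prior precision + n * observation precision
= 4 + 9 * 8
= 4 + 72 = 76

76


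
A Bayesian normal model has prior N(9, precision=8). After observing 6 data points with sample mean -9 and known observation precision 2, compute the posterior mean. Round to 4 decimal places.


Posterior mean = (prior_precision * prior_mean + n * data_precision * data_mean) / (prior_precision + n * data_precision)
Numerator = 8*9 + 6*2*-9 = -36
Denominator = 8 + 6*2 = 20
Posterior mean = -1.8

-1.8


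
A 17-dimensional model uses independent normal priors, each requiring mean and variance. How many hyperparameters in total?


Per parameter: 2 (mean and variance).
Total = 17 * 2 = 34

34


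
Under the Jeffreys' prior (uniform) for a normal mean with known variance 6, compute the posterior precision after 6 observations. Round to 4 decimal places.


Prior precision = 0 (flat prior).
Post. prec. = 0 + n/var = 6/6 = 1.0

1.0


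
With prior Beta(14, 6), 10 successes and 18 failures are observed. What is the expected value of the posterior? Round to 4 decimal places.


Posterior = Beta(24, 24)
E[theta] = alpha/(alpha+beta)
= 24/48 = 0.5

0.5


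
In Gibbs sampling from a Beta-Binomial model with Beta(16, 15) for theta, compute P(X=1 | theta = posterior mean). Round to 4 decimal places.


Posterior mean = alpha/(alpha+beta) = 16/31 = 0.5161
P(X=1|theta=mean) = theta = 0.5161

0.5161


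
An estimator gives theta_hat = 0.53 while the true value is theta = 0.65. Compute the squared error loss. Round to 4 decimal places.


The squared error loss is (theta_hat - theta)^2
= (0.53 - 0.65)^2
= (-0.12)^2 = 0.0144

0.0144


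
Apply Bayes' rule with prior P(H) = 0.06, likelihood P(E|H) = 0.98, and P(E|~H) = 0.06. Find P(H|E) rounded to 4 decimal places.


Step 1: Compute marginal P(E) = P(E|H)P(H) + P(E|~H)P(~H)
= 0.98*0.06 + 0.06*0.94 = 0.1152
Step 2: P(H|E) = P(E|H)P(H)/P(E) = 0.0588/0.1152
= 0.5104

0.5104


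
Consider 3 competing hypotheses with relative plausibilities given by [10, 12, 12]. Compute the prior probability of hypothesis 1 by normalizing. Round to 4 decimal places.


Sum of weights = 10 + 12 + 12 = 34
Normalized prior for H1 = 10 / 34
= 0.2941

0.2941


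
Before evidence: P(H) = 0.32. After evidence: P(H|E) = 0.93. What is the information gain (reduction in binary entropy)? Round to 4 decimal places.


Prior entropy = 0.9044
Posterior entropy = 0.3659
Information gain = 0.9044 - 0.3659 = 0.5385

0.5385


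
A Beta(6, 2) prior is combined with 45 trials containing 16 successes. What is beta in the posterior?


In conjugate updating:
beta_posterior = beta_prior + (n - k)
= 2 + (45 - 16)
= 2 + 29 = 31

31


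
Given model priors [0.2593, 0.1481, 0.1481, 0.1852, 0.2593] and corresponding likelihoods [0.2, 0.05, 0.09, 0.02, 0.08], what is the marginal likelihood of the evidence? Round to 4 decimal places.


P(E) = sum_i P(M_i) P(E|M_i)
= 0.0519 + 0.0074 + 0.0133 + 0.0037 + 0.0207
= 0.097

0.097


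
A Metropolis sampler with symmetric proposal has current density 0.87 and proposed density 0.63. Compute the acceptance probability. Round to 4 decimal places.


For symmetric proposals, acceptance = min(1, pi(x*)/pi(x))
= min(1, 0.63/0.87)
= min(1, 0.7241) = 0.7241

0.7241


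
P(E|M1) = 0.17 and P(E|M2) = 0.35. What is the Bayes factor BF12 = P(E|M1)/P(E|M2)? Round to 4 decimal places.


Bayes factor BF12 = P(E|M1) / P(E|M2)
= 0.17 / 0.35
= 0.4857

0.4857


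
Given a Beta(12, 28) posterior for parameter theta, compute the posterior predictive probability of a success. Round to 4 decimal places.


For a Beta-Bernoulli model, the predictive probability is the mean:
P(success) = 12/(12+28) = 12/40 = 0.3

0.3


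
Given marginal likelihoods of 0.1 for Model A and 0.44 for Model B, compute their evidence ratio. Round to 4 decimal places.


Ratio = ML(A) / ML(B) = 0.1/0.44
= 0.2273

0.2273


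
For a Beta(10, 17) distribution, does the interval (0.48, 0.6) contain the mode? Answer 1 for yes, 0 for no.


Mode of Beta(a,b) = (a-1)/(a+b-2)
= (10-1)/(10+17-2) = 0.36
Check: 0.48 <= 0.36 <= 0.6?
Result: 0

0


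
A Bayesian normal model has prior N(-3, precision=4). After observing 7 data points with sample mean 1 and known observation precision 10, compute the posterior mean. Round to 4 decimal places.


Posterior mean = (prior_precision * prior_mean + n * data_precision * data_mean) / (prior_precision + n * data_precision)
Numerator = 4*-3 + 7*10*1 = 58
Denominator = 4 + 7*10 = 74
Posterior mean = 0.7838

0.7838


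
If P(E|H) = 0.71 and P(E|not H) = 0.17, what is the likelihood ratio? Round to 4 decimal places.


Likelihood ratio = P(E|H) / P(E|not H)
= 0.71 / 0.17
= 4.1765

4.1765


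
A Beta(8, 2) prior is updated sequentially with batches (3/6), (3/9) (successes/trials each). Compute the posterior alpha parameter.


Sequential conjugate updating is equivalent to a single batch update.
Total successes across all batches = 6
alpha_posterior = alpha_prior + total_successes = 8 + 6
= 14

14


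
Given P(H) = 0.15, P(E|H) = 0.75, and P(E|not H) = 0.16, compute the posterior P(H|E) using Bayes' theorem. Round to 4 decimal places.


By Bayes' theorem: P(H|E) = P(E|H)*P(H) / P(E)
P(E) = P(E|H)*P(H) + P(E|not H)*P(not H)
P(E) = 0.75*0.15 + 0.16*0.85 = 0.2485
P(H|E) = 0.75*0.15 / 0.2485 = 0.4527

0.4527


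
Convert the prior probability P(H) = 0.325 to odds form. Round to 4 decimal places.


P(not H) = 1 - 0.325 = 0.675
Odds = 0.325 / 0.675 = 0.4815

0.4815


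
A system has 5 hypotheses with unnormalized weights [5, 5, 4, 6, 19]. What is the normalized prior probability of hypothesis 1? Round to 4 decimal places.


The normalized prior is the weight divided by the total.
Total weight = 39
P(H1) = 5 / 39 = 0.1282

0.1282


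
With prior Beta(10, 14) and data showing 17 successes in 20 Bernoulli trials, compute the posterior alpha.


Conjugate update: alpha_posterior = alpha_prior + k
= 10 + 17 = 27

27


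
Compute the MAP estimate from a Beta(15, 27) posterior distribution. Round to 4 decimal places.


MAP = mode of Beta distribution
= (alpha - 1)/(alpha + beta - 2)
= (15-1)/(15+27-2)
= 14/40 = 0.35

0.35


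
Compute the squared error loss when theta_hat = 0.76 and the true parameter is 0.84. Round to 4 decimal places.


L = (theta_hat - theta_true)^2
= (0.76 - 0.84)^2
= -0.08^2 = 0.0064

0.0064


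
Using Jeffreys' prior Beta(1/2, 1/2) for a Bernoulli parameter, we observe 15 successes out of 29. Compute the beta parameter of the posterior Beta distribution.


Conjugate update: Beta(0.5 + k, 0.5 + n - k).
k = 15, n - k = 14
Posterior beta = 0.5 + (n - k) = 0.5 + 14 = 14.5

14.5


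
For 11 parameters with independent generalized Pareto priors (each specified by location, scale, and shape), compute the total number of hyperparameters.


A generalized Pareto prior has 3 hyperparameters per parameter.
Total = 11 * 3 = 33

33


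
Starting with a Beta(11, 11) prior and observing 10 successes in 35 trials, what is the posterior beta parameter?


Posterior beta = prior beta + failures
Failures = 35 - 10 = 25
beta_post = 11 + 25 = 36

36


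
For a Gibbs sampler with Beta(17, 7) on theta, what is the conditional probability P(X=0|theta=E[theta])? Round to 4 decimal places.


E[theta] = 17/(17+7) = 0.7083
P(X=0|theta) = 1 - theta = 0.2917

0.2917


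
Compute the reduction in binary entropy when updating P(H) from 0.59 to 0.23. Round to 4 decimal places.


H_before = -p*log2(p) - (1-p)*log2(1-p) for p=0.59: 0.9765
H_after for p=0.23: 0.778
Reduction = 0.9765 - 0.778 = 0.1985

0.1985


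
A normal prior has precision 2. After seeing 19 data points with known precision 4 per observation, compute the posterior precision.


In the conjugate normal model, precisions add:
tau_posterior = tau_prior + n * tau_data
= 2 + 19*4 = 78

78


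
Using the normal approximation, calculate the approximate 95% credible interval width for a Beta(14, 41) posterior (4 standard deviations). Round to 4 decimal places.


Var(Beta) = 14*41/(55^2 * 56) = 0.0034
SD = 0.0582
Width ~ 4*SD = 0.2328

0.2328


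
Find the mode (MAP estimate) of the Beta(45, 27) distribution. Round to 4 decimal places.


For Beta(a,b) with a,b > 1:
Mode = (a-1)/(a+b-2) = (45-1)/(72-2)
= 44/70 = 0.6286

0.6286


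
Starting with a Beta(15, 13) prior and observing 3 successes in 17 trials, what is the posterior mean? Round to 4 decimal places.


Posterior parameters: alpha = 15 + 3 = 18
beta = 13 + 14 = 27
Posterior mean = alpha / (alpha + beta) = 18 / 45
= 0.4

0.4


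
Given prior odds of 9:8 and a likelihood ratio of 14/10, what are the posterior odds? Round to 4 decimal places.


Posterior odds = prior odds * LR
Prior odds = 9/8 = 1.125
LR = 14/10 = 1.4
Posterior odds = 1.125 * 1.4 = 1.575

1.575


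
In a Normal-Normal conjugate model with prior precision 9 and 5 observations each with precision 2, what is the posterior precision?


Posterior precision = prior precision + n * observation precision
= 9 + 5 * 2
= 9 + 10 = 19

19


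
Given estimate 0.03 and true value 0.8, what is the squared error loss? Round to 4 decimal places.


Squared error = (estimate - true)^2
Difference = -0.77
Loss = -0.77^2 = 0.5929

0.5929


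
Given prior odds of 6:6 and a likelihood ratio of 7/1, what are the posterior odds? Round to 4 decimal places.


Posterior odds = prior odds * LR
Prior odds = 6/6 = 1.0
LR = 7/1 = 7.0
Posterior odds = 1.0 * 7.0 = 7.0

7.0


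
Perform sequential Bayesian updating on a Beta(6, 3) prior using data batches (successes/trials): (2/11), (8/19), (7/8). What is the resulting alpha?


Accumulate successes: 17
Posterior alpha = prior alpha + sum of successes
= 6 + 17 = 23

23


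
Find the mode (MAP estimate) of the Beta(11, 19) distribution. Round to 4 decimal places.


For Beta(a,b) with a,b > 1:
Mode = (a-1)/(a+b-2) = (11-1)/(30-2)
= 10/28 = 0.3571

0.3571


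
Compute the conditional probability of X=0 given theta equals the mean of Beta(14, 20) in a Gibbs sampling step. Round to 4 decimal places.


Mean of Beta(14, 20) = 0.4118
P(X=0 | theta=0.4118) = 0.5882

0.5882


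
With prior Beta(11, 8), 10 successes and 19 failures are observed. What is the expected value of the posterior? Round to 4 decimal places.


Posterior = Beta(21, 27)
E[theta] = alpha/(alpha+beta)
= 21/48 = 0.4375

0.4375


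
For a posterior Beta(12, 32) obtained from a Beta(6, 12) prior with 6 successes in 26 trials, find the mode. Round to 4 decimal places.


Mode = (alpha - 1) / (alpha + beta - 2)
= 11 / 42
= 0.2619

0.2619


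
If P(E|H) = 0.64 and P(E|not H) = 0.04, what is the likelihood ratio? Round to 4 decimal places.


Likelihood ratio = P(E|H) / P(E|not H)
= 0.64 / 0.04
= 16.0

16.0


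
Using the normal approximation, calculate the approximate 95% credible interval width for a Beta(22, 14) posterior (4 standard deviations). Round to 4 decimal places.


Var(Beta) = 22*14/(36^2 * 37) = 0.0064
SD = 0.0801
Width ~ 4*SD = 0.3206

0.3206


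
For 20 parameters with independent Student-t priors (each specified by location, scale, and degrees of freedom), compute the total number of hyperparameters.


A Student-t prior has 3 hyperparameters per parameter.
Total = 20 * 3 = 60

60


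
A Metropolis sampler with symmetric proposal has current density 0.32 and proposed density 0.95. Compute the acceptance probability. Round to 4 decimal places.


For symmetric proposals, acceptance = min(1, pi(x*)/pi(x))
= min(1, 0.95/0.32)
= min(1, 2.9688) = 1.0

1.0


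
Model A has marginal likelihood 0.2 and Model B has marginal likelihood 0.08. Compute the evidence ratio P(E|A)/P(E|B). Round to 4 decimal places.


Evidence ratio = P(E|A) / P(E|B)
= 0.2 / 0.08
= 2.5

2.5


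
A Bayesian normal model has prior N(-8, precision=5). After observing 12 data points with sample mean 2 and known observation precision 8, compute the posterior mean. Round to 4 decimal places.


Posterior mean = (prior_precision * prior_mean + n * data_precision * data_mean) / (prior_precision + n * data_precision)
Numerator = 5*-8 + 12*8*2 = 152
Denominator = 5 + 12*8 = 101
Posterior mean = 1.505

1.505


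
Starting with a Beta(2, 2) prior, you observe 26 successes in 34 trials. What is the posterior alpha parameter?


For a Beta-Binomial conjugate model:
Posterior alpha = prior alpha + number of successes
= 2 + 26 = 28

28


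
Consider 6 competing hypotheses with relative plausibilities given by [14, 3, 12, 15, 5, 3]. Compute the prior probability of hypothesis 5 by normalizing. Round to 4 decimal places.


Sum of weights = 14 + 3 + 12 + 15 + 5 + 3 = 52
Normalized prior for H5 = 5 / 52
= 0.0962

0.0962


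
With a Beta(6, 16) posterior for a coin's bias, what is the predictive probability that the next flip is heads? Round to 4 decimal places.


The predictive probability equals the posterior mean.
P(next = heads) = alpha / (alpha + beta)
= 6 / 22 = 0.2727

0.2727


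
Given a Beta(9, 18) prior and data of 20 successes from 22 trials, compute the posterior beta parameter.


Number of failures = 22 - 20 = 2
Posterior beta = 18 + 2 = 20

20


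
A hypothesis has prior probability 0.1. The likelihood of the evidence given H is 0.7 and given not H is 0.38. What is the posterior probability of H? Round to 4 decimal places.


Using Bayes' theorem:
P(E) = 0.1 * 0.7 + 0.9 * 0.38
P(E) = 0.412
P(H|E) = (0.1 * 0.7) / 0.412 = 0.1699

0.1699


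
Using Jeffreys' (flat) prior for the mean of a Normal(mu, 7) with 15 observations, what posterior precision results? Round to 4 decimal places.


Flat prior means prior precision is 0.
Posterior precision = n / sigma^2 = 15/7 = 2.1429

2.1429


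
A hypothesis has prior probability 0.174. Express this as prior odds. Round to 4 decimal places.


Odds = P(H) / P(not H) = 0.174 / 0.826
= 0.2107

0.2107


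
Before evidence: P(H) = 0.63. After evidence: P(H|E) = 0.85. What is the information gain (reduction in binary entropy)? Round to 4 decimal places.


Prior entropy = 0.9507
Posterior entropy = 0.6098
Information gain = 0.9507 - 0.6098 = 0.3408

0.3408


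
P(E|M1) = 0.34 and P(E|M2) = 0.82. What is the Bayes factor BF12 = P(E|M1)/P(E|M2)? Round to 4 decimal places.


Bayes factor BF12 = P(E|M1) / P(E|M2)
= 0.34 / 0.82
= 0.4146

0.4146


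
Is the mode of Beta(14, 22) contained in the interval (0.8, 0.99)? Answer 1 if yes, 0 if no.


Mode = (a-1)/(a+b-2) = 13/34 = 0.3824
Interval: (0.8, 0.99)
Contains mode? 0

0


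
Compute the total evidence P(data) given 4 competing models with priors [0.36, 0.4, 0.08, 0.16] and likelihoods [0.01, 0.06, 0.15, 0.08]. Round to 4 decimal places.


Marginal likelihood = sum P(model_i) * P(data|model_i)
Model 1: 0.36 * 0.01 = 0.0036
Model 2: 0.4 * 0.06 = 0.024
Model 3: 0.08 * 0.15 = 0.012
Model 4: 0.16 * 0.08 = 0.0128
Total = 0.0524

0.0524


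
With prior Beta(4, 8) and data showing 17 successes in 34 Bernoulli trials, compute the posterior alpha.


Conjugate update: alpha_posterior = alpha_prior + k
= 4 + 17 = 21

21


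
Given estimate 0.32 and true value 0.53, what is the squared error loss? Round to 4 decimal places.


Squared error = (estimate - true)^2
Difference = -0.21
Loss = -0.21^2 = 0.0441

0.0441


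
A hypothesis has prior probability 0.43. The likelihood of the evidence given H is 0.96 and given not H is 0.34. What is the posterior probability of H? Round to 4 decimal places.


Using Bayes' theorem:
P(E) = 0.43 * 0.96 + 0.57 * 0.34
P(E) = 0.6066
P(H|E) = (0.43 * 0.96) / 0.6066 = 0.6805

0.6805


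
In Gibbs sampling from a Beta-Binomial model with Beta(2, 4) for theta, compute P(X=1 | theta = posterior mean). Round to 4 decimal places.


Posterior mean = alpha/(alpha+beta) = 2/6 = 0.3333
P(X=1|theta=mean) = theta = 0.3333

0.3333


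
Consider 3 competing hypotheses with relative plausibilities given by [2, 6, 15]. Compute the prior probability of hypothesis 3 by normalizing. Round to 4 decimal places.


Sum of weights = 2 + 6 + 15 = 23
Normalized prior for H3 = 15 / 23
= 0.6522

0.6522


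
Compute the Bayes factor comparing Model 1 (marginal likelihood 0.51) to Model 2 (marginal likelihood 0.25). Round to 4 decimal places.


BF12 = marginal likelihood of M1 / marginal likelihood of M2
= 0.51/0.25
= 2.04

2.04


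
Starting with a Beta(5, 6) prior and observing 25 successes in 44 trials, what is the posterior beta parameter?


Posterior beta = prior beta + failures
Failures = 44 - 25 = 19
beta_post = 6 + 19 = 25

25


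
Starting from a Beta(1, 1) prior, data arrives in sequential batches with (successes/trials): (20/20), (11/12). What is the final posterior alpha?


In sequential Bayesian updating, we sum all successes.
Total successes = 31
Final alpha = 1 + 31 = 32

32


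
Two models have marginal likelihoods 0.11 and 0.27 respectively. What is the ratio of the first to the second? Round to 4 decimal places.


Evidence ratio = 0.11 / 0.27
= 0.4074

0.4074
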